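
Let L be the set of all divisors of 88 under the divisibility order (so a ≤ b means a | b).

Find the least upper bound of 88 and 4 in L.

In the divisibility order, the join is the least common multiple: lcm(88, 4) = 88.

88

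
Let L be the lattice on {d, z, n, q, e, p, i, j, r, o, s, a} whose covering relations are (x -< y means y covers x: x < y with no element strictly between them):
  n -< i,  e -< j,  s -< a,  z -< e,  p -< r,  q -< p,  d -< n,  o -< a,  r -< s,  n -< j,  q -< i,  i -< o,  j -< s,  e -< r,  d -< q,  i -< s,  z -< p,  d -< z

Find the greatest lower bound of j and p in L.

z

Common lower bounds of {j, p}: d, z.
The greatest among these is z.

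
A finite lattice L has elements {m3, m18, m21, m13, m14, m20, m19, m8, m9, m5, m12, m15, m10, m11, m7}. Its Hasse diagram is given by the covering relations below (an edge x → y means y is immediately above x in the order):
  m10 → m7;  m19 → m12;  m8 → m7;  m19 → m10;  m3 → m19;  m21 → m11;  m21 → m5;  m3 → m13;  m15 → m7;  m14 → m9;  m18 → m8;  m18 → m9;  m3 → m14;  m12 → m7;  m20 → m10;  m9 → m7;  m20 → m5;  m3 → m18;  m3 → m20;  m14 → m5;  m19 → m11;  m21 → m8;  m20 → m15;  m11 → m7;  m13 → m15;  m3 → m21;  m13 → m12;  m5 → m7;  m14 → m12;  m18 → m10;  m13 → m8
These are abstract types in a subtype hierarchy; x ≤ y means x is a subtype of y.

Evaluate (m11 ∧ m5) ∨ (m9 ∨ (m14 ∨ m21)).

m7

m11 ∧ m5 = m21
m14 ∨ m21 = m5
m9 ∨ m5 = m7
m21 ∨ m7 = m7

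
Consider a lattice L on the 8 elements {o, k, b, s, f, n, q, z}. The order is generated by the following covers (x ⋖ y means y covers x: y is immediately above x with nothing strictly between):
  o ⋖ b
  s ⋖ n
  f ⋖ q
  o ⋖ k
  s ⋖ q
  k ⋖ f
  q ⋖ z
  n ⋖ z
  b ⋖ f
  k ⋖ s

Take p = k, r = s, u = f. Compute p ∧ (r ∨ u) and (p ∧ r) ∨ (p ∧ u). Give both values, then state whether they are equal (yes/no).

r ∨ u = q, so p ∧ (r ∨ u) = k ∧ q = k.
p ∧ r = k and p ∧ u = k, so (p ∧ r) ∨ (p ∧ u) = k ∨ k = k.
Equal: yes.

k; k; yes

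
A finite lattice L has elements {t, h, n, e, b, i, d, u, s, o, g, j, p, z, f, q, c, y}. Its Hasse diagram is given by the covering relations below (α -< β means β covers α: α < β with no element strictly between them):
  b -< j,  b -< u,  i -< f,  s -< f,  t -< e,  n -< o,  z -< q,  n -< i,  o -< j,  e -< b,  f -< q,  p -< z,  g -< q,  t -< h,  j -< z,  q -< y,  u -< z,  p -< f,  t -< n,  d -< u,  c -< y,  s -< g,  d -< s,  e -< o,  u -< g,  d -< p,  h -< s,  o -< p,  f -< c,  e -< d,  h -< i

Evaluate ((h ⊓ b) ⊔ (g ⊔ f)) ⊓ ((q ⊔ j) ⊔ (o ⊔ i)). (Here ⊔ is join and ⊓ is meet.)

q

h ∧ b = t
g ∨ f = q
t ∨ q = q
q ∨ j = q
o ∨ i = f
q ∨ f = q
q ∧ q = q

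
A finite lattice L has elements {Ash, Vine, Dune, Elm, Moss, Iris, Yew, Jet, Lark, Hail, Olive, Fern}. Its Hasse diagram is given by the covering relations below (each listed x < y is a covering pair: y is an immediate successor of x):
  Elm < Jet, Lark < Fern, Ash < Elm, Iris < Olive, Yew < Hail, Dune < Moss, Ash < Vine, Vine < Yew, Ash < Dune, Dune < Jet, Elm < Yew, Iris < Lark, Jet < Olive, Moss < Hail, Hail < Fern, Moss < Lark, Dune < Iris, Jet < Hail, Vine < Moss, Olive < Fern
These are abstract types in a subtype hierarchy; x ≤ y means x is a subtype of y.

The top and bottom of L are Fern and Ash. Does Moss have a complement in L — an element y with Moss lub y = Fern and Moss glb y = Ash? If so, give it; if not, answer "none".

For every candidate y, either Moss ∨ y ≠ Fern or Moss ∧ y ≠ Ash; no complement exists.

none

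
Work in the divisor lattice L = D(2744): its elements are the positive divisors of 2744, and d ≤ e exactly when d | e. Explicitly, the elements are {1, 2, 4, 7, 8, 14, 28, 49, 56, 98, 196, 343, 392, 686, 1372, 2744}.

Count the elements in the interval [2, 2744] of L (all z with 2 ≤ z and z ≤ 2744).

The interval [2, 2744] = {1372, 14, 196, 2, 2744, 28, 392, 4, 56, 686, 8, 98}, which has 12 elements.

12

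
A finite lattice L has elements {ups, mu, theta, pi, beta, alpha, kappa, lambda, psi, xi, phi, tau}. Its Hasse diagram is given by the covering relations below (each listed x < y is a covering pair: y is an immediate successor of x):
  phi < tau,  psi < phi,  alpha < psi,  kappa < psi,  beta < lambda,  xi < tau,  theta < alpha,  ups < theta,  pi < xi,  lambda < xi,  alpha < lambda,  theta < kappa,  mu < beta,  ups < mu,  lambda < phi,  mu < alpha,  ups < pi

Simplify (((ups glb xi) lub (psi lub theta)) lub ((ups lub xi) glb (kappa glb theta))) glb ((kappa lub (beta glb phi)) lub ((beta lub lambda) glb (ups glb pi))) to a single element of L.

psi

ups ∧ xi = ups
psi ∨ theta = psi
ups ∨ psi = psi
ups ∨ xi = xi
kappa ∧ theta = theta
xi ∧ theta = theta
psi ∨ theta = psi
beta ∧ phi = beta
kappa ∨ beta = phi
beta ∨ lambda = lambda
ups ∧ pi = ups
lambda ∧ ups = ups
phi ∨ ups = phi
psi ∧ phi = psi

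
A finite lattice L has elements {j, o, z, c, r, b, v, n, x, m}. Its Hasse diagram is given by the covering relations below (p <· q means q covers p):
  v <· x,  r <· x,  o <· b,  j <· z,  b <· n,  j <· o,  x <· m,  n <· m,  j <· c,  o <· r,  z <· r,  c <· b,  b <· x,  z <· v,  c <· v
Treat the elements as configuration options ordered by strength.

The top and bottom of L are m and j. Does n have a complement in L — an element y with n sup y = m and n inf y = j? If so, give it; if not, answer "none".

z

Need y with n ∨ y = m and n ∧ y = j.
Checking each element gives: z.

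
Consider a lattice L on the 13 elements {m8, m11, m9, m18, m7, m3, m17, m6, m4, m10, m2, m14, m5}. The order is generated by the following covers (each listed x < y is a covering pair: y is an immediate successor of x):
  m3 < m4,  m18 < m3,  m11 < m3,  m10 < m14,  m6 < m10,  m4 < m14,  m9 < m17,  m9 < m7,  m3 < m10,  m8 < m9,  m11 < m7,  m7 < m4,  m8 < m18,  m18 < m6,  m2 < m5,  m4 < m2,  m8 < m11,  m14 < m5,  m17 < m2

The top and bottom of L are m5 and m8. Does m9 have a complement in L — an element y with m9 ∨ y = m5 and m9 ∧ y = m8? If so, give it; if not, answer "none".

For every candidate y, either m9 ∨ y ≠ m5 or m9 ∧ y ≠ m8; no complement exists.

none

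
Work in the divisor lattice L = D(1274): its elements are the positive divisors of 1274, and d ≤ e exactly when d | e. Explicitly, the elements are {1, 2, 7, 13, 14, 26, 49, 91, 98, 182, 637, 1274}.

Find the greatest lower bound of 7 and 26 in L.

1

In the divisibility order, the meet is the greatest common divisor: gcd(7, 26) = 1.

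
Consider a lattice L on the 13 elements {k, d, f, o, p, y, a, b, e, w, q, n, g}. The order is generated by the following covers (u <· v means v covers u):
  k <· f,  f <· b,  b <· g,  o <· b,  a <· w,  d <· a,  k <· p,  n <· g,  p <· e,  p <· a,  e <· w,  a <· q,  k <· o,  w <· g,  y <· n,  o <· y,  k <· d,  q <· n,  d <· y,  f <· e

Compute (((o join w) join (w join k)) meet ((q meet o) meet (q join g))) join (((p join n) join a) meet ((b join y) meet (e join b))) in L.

o ∨ w = g
w ∨ k = w
g ∨ w = g
q ∧ o = k
q ∨ g = g
k ∧ g = k
g ∧ k = k
p ∨ n = n
n ∨ a = n
b ∨ y = g
e ∨ b = g
g ∧ g = g
n ∧ g = n
k ∨ n = n

n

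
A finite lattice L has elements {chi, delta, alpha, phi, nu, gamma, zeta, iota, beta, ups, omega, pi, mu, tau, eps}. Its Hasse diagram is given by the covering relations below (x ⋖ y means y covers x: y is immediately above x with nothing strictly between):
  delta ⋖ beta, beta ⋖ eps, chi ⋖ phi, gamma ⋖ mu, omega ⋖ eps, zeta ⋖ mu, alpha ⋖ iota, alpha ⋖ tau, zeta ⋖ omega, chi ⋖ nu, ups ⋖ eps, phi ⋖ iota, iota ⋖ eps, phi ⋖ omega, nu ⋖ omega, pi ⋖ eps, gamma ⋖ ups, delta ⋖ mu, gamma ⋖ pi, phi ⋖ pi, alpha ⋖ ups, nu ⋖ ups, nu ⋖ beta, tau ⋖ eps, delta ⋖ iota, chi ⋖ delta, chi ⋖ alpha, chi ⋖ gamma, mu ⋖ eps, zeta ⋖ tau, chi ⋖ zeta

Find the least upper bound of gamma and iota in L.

eps

Common upper bounds of {gamma, iota}: eps.
The least among these is eps.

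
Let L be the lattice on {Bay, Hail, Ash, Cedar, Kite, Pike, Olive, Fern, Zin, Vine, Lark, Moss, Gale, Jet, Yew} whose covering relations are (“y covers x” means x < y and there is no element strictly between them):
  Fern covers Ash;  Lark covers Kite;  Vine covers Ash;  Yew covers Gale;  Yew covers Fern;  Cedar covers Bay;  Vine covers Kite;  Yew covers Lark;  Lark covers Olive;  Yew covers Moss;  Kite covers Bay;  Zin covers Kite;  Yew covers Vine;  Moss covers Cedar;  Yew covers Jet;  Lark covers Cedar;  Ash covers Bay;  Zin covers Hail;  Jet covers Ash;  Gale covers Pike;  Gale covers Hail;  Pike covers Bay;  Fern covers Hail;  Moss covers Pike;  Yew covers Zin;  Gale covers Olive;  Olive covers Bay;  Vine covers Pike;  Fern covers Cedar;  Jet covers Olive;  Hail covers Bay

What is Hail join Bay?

Hail

Common upper bounds of {Hail, Bay}: Fern, Gale, Hail, Yew, Zin.
The least among these is Hail.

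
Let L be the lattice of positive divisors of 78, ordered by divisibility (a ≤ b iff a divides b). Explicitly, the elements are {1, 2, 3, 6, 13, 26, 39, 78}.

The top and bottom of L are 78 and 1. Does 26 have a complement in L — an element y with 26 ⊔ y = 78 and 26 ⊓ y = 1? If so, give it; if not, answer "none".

Need y with 26 ∨ y = 78 and 26 ∧ y = 1.
Checking each element gives: 3.

3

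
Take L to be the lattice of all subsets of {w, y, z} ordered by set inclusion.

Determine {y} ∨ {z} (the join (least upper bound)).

{y,z}

Under ⊆, join is union: {y} ∪ {z} = {y,z}.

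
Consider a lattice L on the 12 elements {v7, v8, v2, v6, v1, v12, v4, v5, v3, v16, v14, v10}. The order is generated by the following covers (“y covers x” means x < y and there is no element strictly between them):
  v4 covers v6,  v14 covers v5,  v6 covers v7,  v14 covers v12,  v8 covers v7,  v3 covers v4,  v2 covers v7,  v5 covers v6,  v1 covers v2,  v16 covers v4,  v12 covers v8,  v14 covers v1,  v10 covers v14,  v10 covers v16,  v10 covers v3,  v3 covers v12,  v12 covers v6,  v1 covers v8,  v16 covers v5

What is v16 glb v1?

Common lower bounds of {v16, v1}: v7.
The greatest among these is v7.

v7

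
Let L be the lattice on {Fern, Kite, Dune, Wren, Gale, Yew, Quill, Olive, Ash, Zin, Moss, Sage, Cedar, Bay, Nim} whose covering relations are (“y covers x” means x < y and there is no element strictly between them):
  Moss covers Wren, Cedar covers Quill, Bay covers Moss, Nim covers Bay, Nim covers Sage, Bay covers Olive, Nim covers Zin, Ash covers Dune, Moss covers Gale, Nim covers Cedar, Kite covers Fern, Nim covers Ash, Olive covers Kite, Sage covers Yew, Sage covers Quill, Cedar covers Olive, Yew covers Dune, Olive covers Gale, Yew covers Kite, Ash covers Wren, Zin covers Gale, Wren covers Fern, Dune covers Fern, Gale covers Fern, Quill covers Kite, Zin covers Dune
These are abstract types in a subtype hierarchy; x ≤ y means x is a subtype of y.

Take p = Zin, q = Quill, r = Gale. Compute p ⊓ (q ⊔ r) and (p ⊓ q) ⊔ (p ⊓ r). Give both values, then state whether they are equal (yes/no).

Gale; Gale; yes

q ⊔ r = Cedar, so p ⊓ (q ⊔ r) = Zin ⊓ Cedar = Gale.
p ⊓ q = Fern and p ⊓ r = Gale, so (p ⊓ q) ⊔ (p ⊓ r) = Fern ⊔ Gale = Gale.
Equal: yes.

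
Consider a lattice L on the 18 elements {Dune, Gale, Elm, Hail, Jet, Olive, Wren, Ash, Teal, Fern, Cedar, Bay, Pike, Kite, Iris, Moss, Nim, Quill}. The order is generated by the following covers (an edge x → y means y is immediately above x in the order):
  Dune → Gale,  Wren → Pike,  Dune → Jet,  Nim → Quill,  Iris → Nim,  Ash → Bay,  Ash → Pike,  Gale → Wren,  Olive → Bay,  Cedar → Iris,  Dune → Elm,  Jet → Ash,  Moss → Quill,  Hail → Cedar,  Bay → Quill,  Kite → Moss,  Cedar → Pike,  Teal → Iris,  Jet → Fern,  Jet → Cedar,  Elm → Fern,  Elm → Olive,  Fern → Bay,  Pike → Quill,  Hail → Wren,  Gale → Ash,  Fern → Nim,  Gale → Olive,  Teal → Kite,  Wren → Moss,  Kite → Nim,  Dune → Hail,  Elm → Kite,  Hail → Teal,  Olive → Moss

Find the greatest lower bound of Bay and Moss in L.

Common lower bounds of {Bay, Moss}: Dune, Elm, Gale, Olive.
The greatest among these is Olive.

Olive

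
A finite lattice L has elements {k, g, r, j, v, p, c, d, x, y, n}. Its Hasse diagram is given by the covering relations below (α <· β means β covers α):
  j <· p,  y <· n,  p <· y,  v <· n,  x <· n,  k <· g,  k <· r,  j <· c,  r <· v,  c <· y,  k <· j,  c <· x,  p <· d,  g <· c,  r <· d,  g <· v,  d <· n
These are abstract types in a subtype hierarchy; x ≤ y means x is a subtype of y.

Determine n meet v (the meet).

v

Common lower bounds of {n, v}: g, k, r, v.
The greatest among these is v.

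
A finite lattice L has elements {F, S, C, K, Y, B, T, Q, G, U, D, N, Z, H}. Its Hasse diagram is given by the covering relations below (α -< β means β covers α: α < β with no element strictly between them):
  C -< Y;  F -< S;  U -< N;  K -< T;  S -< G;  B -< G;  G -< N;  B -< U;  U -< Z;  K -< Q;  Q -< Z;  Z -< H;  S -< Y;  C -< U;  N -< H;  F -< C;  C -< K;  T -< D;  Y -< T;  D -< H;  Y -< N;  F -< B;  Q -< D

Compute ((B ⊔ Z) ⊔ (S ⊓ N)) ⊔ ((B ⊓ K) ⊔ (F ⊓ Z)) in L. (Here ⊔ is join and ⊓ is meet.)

B ∨ Z = Z
S ∧ N = S
Z ∨ S = H
B ∧ K = F
F ∧ Z = F
F ∨ F = F
H ∨ F = H

H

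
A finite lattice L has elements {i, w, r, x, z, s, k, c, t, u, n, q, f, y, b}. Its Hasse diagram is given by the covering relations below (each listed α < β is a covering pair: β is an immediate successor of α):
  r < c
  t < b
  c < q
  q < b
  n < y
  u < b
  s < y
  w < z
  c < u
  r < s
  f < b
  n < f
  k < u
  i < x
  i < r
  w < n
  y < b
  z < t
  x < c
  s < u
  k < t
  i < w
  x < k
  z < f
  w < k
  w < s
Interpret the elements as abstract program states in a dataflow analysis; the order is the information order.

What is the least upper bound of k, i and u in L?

Common upper bounds of {k, i, u}: b, u.
The least among these is u.

u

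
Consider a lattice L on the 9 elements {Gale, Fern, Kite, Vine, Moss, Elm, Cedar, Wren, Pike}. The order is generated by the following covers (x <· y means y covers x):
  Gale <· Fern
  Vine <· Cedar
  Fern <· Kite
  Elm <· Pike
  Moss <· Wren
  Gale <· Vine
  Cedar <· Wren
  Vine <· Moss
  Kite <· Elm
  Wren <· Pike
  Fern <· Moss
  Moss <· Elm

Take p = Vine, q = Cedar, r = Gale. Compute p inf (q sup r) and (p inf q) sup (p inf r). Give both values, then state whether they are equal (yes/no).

q sup r = Cedar, so p inf (q sup r) = Vine inf Cedar = Vine.
p inf q = Vine and p inf r = Gale, so (p inf q) sup (p inf r) = Vine sup Gale = Vine.
Equal: yes.

Vine; Vine; yes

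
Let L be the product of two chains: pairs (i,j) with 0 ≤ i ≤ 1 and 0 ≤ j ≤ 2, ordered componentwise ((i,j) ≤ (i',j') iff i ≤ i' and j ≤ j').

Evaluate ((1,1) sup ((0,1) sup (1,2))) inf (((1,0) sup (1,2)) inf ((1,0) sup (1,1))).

(0,1) ∨ (1,2) = (1,2)
(1,1) ∨ (1,2) = (1,2)
(1,0) ∨ (1,2) = (1,2)
(1,0) ∨ (1,1) = (1,1)
(1,2) ∧ (1,1) = (1,1)
(1,2) ∧ (1,1) = (1,1)

(1,1)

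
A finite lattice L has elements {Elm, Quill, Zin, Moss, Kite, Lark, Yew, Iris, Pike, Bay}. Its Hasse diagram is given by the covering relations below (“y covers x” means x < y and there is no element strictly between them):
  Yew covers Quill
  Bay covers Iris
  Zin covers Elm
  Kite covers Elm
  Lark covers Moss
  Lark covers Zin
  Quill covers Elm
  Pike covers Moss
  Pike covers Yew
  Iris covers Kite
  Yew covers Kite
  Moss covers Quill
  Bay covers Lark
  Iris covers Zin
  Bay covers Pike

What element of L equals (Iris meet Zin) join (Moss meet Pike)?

Lark

Iris ∧ Zin = Zin
Moss ∧ Pike = Moss
Zin ∨ Moss = Lark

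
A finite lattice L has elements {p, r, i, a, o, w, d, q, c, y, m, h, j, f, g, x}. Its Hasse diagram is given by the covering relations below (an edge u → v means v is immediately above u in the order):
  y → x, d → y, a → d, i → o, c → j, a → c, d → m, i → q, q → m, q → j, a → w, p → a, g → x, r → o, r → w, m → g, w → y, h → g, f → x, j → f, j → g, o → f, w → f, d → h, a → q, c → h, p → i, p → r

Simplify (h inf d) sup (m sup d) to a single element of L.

h ∧ d = d
m ∨ d = m
d ∨ m = m

m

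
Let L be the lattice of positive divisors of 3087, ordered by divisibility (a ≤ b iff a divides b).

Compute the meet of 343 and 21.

In the divisibility order, the meet is the greatest common divisor: gcd(343, 21) = 7.

7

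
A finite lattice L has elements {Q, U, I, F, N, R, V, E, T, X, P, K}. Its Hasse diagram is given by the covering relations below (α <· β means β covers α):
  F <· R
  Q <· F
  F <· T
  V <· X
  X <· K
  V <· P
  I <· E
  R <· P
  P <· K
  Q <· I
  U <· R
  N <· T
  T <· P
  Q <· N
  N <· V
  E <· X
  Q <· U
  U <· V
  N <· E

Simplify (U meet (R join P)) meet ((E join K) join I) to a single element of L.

R ∨ P = P
U ∧ P = U
E ∨ K = K
K ∨ I = K
U ∧ K = U

U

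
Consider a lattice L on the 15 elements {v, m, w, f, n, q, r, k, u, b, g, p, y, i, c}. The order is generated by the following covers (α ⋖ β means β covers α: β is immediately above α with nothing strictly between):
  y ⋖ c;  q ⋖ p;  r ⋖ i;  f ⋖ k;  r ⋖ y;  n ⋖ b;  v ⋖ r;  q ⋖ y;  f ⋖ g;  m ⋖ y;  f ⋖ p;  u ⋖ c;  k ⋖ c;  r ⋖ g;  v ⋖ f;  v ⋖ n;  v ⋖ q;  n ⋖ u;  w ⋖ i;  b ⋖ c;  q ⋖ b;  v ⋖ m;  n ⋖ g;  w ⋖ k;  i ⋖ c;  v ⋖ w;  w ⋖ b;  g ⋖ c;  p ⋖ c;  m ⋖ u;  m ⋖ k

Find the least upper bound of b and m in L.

Common upper bounds of {b, m}: c.
The least among these is c.

c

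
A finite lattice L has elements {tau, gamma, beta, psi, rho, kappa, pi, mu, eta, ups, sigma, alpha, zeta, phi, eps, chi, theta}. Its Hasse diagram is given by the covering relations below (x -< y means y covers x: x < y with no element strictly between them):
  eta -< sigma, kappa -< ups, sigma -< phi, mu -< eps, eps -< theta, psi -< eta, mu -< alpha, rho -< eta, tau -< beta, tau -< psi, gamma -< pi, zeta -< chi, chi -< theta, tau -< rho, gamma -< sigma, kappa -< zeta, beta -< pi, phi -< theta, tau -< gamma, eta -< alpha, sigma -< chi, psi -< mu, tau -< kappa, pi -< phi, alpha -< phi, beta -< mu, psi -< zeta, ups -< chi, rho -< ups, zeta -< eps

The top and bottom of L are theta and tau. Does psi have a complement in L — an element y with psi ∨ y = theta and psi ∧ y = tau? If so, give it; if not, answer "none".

For every candidate y, either psi ∨ y ≠ theta or psi ∧ y ≠ tau; no complement exists.

none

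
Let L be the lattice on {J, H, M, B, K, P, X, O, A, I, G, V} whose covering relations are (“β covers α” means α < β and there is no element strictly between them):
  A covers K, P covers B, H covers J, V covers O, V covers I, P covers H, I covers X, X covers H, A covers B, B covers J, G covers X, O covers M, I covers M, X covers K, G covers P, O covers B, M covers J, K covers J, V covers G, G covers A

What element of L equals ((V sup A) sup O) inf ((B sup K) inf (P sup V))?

A

V ∨ A = V
V ∨ O = V
B ∨ K = A
P ∨ V = V
A ∧ V = A
V ∧ A = A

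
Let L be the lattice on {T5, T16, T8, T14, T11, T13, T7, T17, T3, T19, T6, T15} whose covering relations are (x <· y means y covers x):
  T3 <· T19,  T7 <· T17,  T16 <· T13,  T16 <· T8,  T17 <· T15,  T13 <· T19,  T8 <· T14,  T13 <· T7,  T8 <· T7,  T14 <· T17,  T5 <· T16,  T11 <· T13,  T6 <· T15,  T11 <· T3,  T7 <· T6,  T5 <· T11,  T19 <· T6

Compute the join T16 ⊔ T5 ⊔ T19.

T19

Common upper bounds of {T16, T5, T19}: T15, T19, T6.
The least among these is T19.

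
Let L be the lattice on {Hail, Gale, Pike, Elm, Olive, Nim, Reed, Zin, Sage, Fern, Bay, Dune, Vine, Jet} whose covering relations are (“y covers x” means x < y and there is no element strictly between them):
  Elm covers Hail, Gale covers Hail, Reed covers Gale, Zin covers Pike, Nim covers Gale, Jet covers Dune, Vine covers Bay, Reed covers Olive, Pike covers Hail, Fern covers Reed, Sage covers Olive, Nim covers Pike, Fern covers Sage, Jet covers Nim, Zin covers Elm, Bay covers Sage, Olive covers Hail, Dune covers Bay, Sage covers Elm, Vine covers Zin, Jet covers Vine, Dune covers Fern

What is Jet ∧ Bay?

Common lower bounds of {Jet, Bay}: Bay, Elm, Hail, Olive, Sage.
The greatest among these is Bay.

Bay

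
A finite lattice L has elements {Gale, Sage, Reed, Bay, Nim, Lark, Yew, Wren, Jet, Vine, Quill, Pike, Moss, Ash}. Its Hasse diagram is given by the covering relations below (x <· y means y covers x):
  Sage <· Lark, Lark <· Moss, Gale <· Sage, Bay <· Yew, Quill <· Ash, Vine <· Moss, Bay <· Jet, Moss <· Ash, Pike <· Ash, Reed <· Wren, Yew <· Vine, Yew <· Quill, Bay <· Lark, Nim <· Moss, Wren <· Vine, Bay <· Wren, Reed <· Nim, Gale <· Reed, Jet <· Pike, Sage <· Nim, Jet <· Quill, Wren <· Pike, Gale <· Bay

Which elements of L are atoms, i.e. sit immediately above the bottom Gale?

Bay, Reed, Sage

The atoms are exactly the elements that cover Gale: Bay, Reed, Sage.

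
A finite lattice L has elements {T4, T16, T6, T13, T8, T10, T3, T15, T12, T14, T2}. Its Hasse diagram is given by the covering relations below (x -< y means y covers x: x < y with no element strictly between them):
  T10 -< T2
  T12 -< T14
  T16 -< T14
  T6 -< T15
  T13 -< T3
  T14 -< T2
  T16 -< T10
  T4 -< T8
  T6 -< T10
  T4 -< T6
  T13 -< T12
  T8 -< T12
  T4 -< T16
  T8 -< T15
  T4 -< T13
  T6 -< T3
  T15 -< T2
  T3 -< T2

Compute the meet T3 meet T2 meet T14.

Common lower bounds of {T3, T2, T14}: T13, T4.
The greatest among these is T13.

T13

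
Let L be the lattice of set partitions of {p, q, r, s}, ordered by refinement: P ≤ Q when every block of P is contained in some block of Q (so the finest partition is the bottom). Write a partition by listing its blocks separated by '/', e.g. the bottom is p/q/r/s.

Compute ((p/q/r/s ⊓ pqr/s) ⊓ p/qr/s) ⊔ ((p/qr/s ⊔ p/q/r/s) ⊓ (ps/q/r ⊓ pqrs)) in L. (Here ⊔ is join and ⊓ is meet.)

p/q/r/s ∧ pqr/s = p/q/r/s
p/q/r/s ∧ p/qr/s = p/q/r/s
p/qr/s ∨ p/q/r/s = p/qr/s
ps/q/r ∧ pqrs = ps/q/r
p/qr/s ∧ ps/q/r = p/q/r/s
p/q/r/s ∨ p/q/r/s = p/q/r/s

p/q/r/s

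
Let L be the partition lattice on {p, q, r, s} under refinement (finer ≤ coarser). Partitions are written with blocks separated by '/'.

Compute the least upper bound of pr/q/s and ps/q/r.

prs/q

The join of pr/q/s and ps/q/r merges any blocks that overlap across the partitions, giving prs/q.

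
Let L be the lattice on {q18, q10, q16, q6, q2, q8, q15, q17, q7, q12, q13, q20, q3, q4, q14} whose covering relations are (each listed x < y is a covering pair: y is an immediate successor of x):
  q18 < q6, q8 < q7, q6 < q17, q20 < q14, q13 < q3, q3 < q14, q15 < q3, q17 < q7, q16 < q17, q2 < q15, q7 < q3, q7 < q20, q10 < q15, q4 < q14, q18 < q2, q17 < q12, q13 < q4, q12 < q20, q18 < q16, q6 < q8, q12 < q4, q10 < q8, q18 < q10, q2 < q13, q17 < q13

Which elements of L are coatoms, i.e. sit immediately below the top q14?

q20, q3, q4

The coatoms are exactly the elements covered by q14: q20, q3, q4.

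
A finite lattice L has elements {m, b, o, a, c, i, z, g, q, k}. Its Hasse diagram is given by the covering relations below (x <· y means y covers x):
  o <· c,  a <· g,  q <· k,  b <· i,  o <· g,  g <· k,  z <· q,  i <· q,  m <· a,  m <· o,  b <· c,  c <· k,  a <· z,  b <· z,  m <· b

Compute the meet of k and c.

Common lower bounds of {k, c}: b, c, m, o.
The greatest among these is c.

c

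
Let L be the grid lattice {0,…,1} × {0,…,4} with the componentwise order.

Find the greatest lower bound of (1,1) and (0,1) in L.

In a product of chains, the meet is componentwise min, giving (0,1).

(0,1)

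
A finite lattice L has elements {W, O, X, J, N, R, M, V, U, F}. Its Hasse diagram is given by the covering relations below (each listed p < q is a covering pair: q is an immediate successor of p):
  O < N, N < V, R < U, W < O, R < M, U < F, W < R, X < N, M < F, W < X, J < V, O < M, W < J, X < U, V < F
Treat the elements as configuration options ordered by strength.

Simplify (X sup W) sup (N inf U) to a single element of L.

X

X ∨ W = X
N ∧ U = X
X ∨ X = X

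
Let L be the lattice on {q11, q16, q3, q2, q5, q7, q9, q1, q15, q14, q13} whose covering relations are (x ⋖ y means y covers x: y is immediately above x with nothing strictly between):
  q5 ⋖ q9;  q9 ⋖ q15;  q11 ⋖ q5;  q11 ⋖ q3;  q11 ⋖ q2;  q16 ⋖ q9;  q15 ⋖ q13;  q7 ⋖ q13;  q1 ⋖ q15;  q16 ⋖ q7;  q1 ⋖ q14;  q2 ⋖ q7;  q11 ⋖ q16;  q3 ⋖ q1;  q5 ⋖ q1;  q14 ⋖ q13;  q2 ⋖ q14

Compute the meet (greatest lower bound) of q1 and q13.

Common lower bounds of {q1, q13}: q1, q11, q3, q5.
The greatest among these is q1.

q1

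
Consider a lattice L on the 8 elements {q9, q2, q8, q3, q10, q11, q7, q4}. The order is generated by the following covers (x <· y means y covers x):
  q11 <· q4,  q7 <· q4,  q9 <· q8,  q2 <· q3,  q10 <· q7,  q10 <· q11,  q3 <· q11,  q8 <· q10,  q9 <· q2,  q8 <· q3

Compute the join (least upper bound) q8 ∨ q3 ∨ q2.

q3

Common upper bounds of {q8, q3, q2}: q11, q3, q4.
The least among these is q3.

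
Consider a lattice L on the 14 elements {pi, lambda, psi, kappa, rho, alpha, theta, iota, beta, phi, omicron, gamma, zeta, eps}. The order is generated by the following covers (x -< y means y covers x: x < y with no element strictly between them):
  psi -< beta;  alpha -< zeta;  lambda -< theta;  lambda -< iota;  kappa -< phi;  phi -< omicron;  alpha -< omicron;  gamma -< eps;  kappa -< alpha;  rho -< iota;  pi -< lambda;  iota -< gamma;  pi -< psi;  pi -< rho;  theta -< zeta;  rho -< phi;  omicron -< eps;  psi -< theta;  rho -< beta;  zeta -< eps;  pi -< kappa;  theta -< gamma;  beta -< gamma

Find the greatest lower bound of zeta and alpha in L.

alpha

Common lower bounds of {zeta, alpha}: alpha, kappa, pi.
The greatest among these is alpha.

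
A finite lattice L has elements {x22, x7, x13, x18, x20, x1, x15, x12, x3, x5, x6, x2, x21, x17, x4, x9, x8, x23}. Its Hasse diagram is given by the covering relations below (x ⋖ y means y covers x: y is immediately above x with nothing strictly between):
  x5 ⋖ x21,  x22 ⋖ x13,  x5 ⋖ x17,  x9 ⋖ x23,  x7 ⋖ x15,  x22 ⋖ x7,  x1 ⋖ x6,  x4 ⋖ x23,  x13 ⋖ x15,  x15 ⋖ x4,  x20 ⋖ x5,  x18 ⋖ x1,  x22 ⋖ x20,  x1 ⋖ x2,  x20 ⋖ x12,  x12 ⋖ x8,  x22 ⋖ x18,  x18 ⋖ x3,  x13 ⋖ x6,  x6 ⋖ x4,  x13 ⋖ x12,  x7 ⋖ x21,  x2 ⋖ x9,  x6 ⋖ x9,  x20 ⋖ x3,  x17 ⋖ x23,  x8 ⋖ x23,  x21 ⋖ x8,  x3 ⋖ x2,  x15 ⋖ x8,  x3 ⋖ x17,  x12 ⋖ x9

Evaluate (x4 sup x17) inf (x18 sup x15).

x4 ∨ x17 = x23
x18 ∨ x15 = x4
x23 ∧ x4 = x4

x4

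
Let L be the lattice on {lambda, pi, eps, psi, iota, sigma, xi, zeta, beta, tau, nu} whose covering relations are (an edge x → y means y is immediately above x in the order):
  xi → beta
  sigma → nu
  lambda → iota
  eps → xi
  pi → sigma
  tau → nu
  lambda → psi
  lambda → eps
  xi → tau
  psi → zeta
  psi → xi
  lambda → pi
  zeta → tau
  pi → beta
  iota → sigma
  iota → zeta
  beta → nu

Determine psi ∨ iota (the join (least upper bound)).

Common upper bounds of {psi, iota}: nu, tau, zeta.
The least among these is zeta.

zeta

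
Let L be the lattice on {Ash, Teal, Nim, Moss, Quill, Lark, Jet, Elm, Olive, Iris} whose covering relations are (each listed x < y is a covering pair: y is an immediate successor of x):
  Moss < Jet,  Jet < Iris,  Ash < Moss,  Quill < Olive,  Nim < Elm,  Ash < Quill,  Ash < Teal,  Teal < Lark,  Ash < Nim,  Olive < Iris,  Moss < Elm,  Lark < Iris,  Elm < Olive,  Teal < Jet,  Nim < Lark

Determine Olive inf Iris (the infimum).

Common lower bounds of {Olive, Iris}: Ash, Elm, Moss, Nim, Olive, Quill.
The greatest among these is Olive.

Olive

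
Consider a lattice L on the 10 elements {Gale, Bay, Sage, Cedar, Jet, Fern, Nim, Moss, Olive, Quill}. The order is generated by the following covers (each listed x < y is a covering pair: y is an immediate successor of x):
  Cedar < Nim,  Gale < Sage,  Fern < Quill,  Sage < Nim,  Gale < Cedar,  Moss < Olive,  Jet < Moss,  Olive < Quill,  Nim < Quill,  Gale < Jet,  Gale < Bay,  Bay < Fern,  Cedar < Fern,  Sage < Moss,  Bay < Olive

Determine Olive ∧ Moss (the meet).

Common lower bounds of {Olive, Moss}: Gale, Jet, Moss, Sage.
The greatest among these is Moss.

Moss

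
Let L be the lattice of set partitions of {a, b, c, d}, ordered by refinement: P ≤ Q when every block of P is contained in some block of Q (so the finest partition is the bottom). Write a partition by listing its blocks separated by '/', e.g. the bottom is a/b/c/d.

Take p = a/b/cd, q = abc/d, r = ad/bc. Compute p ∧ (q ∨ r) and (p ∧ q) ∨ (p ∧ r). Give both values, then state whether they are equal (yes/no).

q ∨ r = abcd, so p ∧ (q ∨ r) = a/b/cd ∧ abcd = a/b/cd.
p ∧ q = a/b/c/d and p ∧ r = a/b/c/d, so (p ∧ q) ∨ (p ∧ r) = a/b/c/d ∨ a/b/c/d = a/b/c/d.
Equal: no.

a/b/cd; a/b/c/d; no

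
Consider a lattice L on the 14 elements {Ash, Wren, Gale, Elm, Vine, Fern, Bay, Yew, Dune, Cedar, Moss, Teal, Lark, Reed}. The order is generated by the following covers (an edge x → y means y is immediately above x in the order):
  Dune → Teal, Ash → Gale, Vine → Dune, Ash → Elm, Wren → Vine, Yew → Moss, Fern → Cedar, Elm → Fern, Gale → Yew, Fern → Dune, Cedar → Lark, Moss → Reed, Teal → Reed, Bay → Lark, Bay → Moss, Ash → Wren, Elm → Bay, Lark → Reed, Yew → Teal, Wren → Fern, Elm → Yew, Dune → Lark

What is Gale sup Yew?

Yew

Common upper bounds of {Gale, Yew}: Moss, Reed, Teal, Yew.
The least among these is Yew.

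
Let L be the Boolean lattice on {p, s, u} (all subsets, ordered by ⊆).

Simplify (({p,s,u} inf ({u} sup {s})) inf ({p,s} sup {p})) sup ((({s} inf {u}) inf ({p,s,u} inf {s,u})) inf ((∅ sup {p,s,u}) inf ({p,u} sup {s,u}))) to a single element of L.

{u} ∨ {s} = {s,u}
{p,s,u} ∧ {s,u} = {s,u}
{p,s} ∨ {p} = {p,s}
{s,u} ∧ {p,s} = {s}
{s} ∧ {u} = ∅
{p,s,u} ∧ {s,u} = {s,u}
∅ ∧ {s,u} = ∅
∅ ∨ {p,s,u} = {p,s,u}
{p,u} ∨ {s,u} = {p,s,u}
{p,s,u} ∧ {p,s,u} = {p,s,u}
∅ ∧ {p,s,u} = ∅
{s} ∨ ∅ = {s}

{s}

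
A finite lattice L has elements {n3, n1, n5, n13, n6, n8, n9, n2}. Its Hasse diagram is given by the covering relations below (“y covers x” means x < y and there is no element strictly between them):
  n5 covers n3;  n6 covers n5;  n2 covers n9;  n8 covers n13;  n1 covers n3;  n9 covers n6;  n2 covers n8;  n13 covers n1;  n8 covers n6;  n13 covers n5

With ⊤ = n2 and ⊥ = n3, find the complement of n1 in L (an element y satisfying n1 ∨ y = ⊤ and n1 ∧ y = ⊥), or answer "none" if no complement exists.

n9

Need y with n1 ∨ y = n2 and n1 ∧ y = n3.
Checking each element gives: n9.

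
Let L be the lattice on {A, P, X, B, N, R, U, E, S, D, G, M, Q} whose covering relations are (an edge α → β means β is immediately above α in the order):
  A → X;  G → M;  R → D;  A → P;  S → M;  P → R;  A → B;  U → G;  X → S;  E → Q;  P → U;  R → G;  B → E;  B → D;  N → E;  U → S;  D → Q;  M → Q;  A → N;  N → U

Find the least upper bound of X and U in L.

S

Common upper bounds of {X, U}: M, Q, S.
The least among these is S.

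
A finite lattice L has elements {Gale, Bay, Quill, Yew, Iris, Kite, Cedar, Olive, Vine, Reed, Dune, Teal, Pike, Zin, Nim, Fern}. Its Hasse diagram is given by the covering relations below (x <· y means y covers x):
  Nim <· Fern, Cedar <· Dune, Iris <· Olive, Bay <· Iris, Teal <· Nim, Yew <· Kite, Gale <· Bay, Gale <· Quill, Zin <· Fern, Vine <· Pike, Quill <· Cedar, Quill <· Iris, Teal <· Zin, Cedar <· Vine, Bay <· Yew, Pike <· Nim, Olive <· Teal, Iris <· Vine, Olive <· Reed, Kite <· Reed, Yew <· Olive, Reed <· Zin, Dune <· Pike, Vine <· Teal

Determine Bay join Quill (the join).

Common upper bounds of {Bay, Quill}: Fern, Iris, Nim, Olive, Pike, Reed, Teal, Vine, Zin.
The least among these is Iris.

Iris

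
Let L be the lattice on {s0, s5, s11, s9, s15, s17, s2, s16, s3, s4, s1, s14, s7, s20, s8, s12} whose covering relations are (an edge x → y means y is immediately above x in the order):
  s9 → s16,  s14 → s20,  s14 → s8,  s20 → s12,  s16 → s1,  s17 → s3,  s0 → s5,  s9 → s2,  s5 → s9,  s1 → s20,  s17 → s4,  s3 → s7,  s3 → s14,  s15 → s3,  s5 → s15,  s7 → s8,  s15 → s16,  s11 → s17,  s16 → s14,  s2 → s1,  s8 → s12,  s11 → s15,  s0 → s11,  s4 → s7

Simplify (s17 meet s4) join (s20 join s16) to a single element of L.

s17 ∧ s4 = s17
s20 ∨ s16 = s20
s17 ∨ s20 = s20

s20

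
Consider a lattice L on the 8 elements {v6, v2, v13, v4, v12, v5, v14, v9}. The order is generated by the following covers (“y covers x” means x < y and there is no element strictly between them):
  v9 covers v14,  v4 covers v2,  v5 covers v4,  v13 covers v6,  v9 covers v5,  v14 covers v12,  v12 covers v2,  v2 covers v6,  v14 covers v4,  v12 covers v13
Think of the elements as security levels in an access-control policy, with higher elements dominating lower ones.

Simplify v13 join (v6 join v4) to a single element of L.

v14

v6 ∨ v4 = v4
v13 ∨ v4 = v14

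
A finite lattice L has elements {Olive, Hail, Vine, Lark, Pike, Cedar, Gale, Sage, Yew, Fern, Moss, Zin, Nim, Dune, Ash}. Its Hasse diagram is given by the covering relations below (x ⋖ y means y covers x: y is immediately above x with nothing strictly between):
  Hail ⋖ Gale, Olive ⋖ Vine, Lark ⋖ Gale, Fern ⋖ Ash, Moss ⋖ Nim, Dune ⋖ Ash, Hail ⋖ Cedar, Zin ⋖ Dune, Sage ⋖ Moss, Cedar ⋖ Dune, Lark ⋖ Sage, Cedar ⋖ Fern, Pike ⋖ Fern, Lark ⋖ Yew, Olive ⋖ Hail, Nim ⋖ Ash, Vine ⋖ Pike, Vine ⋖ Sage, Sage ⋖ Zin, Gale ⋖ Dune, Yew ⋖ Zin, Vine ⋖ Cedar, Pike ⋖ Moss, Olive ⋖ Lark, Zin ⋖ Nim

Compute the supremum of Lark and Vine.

Common upper bounds of {Lark, Vine}: Ash, Dune, Moss, Nim, Sage, Zin.
The least among these is Sage.

Sage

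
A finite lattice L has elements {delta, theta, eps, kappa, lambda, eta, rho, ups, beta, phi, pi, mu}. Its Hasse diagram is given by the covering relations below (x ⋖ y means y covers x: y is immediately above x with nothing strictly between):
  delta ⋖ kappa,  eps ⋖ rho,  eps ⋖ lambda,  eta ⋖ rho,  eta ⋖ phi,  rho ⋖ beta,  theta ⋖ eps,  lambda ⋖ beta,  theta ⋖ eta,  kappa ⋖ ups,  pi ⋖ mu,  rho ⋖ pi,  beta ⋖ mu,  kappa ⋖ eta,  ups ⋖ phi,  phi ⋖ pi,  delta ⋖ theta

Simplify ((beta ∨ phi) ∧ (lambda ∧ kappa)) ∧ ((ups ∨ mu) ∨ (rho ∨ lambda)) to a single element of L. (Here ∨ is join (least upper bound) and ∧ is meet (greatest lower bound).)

beta ∨ phi = mu
lambda ∧ kappa = delta
mu ∧ delta = delta
ups ∨ mu = mu
rho ∨ lambda = beta
mu ∨ beta = mu
delta ∧ mu = delta

delta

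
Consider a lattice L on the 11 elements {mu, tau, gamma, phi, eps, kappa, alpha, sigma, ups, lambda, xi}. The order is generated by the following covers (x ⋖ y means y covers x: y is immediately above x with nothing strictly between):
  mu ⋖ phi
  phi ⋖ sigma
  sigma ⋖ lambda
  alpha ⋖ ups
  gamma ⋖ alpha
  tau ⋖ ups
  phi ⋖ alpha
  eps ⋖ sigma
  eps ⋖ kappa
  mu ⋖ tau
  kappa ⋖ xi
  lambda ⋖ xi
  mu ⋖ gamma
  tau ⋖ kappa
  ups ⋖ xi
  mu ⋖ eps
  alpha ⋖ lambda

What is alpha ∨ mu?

Common upper bounds of {alpha, mu}: alpha, lambda, ups, xi.
The least among these is alpha.

alpha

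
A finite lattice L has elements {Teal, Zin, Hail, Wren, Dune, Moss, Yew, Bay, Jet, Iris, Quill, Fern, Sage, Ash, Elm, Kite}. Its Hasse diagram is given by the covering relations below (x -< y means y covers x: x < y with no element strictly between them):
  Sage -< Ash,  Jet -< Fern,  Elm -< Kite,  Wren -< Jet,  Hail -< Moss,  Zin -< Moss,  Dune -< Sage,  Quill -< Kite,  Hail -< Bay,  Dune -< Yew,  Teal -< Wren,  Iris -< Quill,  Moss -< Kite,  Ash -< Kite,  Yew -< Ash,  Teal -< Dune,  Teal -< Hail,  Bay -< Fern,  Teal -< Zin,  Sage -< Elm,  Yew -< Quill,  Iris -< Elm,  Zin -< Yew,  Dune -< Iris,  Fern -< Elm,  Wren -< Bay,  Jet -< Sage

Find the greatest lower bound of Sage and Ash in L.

Common lower bounds of {Sage, Ash}: Dune, Jet, Sage, Teal, Wren.
The greatest among these is Sage.

Sage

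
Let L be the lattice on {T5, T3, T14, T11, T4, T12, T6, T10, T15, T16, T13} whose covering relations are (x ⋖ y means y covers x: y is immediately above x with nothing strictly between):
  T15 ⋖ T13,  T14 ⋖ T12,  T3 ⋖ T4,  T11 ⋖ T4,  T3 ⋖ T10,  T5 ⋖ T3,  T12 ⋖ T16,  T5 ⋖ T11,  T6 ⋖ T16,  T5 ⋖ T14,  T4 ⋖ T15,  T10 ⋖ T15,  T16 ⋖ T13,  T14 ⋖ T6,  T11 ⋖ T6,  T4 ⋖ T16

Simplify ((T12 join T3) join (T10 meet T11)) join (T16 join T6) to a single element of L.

T12 ∨ T3 = T16
T10 ∧ T11 = T5
T16 ∨ T5 = T16
T16 ∨ T6 = T16
T16 ∨ T16 = T16

T16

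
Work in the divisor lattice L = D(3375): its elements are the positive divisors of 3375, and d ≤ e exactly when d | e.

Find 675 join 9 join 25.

675

In the divisibility order, the join is the least common multiple: lcm(675, 9, 25) = 675.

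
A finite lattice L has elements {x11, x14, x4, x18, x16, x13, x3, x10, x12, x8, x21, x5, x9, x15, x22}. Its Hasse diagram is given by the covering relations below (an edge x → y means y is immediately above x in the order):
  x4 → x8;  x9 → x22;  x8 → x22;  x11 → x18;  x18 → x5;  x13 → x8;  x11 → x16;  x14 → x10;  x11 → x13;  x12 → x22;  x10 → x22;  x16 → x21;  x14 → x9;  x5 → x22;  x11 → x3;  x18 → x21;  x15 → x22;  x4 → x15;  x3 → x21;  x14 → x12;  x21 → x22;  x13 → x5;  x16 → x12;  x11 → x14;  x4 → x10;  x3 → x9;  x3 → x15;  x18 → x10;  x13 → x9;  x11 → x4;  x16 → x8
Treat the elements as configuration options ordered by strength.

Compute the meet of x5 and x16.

Common lower bounds of {x5, x16}: x11.
The greatest among these is x11.

x11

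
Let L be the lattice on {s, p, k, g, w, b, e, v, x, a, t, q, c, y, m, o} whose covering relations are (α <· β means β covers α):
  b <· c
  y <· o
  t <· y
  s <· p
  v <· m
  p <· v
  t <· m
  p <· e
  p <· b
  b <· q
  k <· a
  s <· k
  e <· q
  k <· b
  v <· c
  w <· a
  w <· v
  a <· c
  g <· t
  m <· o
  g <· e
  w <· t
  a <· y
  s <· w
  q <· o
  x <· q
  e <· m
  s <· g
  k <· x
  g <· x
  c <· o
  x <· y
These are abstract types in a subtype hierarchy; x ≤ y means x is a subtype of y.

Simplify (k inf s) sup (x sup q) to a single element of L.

k ∧ s = s
x ∨ q = q
s ∨ q = q

q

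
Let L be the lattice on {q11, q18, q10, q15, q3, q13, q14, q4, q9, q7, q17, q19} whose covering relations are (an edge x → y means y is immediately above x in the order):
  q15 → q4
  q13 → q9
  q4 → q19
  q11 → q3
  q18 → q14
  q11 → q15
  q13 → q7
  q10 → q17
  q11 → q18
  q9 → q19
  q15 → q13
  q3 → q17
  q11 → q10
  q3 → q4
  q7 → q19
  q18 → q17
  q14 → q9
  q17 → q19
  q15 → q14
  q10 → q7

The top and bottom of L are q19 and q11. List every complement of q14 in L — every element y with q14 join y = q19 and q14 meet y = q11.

q10, q3

Need y with q14 ∨ y = q19 and q14 ∧ y = q11.
Checking each element gives: q10, q3.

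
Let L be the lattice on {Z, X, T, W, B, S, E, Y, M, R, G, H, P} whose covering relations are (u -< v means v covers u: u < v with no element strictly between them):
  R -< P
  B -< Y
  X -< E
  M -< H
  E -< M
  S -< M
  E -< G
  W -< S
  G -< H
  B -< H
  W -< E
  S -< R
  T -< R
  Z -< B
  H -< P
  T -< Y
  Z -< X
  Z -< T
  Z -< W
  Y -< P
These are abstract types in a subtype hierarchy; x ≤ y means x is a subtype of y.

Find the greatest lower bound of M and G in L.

E

Common lower bounds of {M, G}: E, W, X, Z.
The greatest among these is E.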